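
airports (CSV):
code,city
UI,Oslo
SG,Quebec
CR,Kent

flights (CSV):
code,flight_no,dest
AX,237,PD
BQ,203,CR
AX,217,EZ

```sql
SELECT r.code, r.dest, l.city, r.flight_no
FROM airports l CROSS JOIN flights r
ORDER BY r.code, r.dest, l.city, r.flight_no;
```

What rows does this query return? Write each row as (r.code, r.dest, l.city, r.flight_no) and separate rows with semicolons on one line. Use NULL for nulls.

(AX, EZ, Kent, 217); (AX, EZ, Oslo, 217); (AX, EZ, Quebec, 217); (AX, PD, Kent, 237); (AX, PD, Oslo, 237); (AX, PD, Quebec, 237); (BQ, CR, Kent, 203); (BQ, CR, Oslo, 203); (BQ, CR, Quebec, 203)

CROSS JOIN pairs every row of `airports` with every row of `flights`: 3 × 3 = 9 rows.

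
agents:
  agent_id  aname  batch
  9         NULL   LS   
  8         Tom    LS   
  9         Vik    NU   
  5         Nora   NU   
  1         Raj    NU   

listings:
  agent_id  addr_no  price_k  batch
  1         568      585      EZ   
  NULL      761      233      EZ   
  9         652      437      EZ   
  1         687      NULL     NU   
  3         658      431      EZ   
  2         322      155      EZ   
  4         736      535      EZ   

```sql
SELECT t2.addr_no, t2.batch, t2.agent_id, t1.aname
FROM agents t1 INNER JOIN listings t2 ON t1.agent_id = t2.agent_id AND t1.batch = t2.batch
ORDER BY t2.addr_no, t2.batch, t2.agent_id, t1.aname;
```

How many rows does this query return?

INNER JOIN keeps only pairs where the ON condition holds.
Matching on t1.agent_id = t2.agent_id AND t1.batch = t2.batch. A NULL in a compared column never satisfies the condition.
Matched pairs: 1.
Total: 1 rows.

1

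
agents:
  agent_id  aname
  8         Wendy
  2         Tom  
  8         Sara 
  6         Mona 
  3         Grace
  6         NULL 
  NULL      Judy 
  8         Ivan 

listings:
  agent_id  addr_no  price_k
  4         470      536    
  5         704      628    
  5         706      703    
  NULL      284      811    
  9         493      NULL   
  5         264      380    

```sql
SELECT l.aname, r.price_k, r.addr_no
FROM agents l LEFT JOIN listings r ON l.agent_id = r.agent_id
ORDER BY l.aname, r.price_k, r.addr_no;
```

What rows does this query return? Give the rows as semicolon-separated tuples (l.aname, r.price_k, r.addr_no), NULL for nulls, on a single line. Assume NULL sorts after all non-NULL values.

(Grace, NULL, NULL); (Ivan, NULL, NULL); (Judy, NULL, NULL); (Mona, NULL, NULL); (Sara, NULL, NULL); (Tom, NULL, NULL); (Wendy, NULL, NULL); (NULL, NULL, NULL)

LEFT JOIN keeps every row from `agents`; unmatched rows get NULL for `listings`'s columns.
Matching on l.agent_id = r.agent_id. A NULL in a compared column never satisfies the condition.
- l row (agent_id=8): no match → kept, r columns NULL.
- l row (agent_id=2): no match → kept, r columns NULL.
- l row (agent_id=8): no match → kept, r columns NULL.
- l row (agent_id=6): no match → kept, r columns NULL.
- l row (agent_id=3): no match → kept, r columns NULL.
- l row (agent_id=6): no match → kept, r columns NULL.
- l row (agent_id=NULL): no match → kept, r columns NULL.
- l row (agent_id=8): no match → kept, r columns NULL.
After projecting and ordering:
l.aname | r.price_k | r.addr_no
Grace | NULL | NULL
Ivan | NULL | NULL
Judy | NULL | NULL
Mona | NULL | NULL
Sara | NULL | NULL
Tom | NULL | NULL
Wendy | NULL | NULL
NULL | NULL | NULL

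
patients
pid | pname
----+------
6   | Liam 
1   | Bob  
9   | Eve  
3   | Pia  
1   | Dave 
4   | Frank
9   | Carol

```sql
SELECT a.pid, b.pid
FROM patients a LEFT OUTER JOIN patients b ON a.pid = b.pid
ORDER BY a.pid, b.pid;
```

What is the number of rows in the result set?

11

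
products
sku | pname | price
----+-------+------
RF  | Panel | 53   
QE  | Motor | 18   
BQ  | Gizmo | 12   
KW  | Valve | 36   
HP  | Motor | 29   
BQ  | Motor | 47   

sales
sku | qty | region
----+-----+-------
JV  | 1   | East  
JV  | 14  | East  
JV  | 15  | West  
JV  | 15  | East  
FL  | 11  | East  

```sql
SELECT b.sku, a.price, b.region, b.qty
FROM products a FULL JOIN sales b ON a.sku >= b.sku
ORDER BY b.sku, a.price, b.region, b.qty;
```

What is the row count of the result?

18

FULL OUTER JOIN keeps every row from both sides; unmatched rows get NULL for the other side's columns.
Matching on a.sku >= b.sku.
Matched pairs: 16; unmatched a rows kept: 2; unmatched b rows kept: 0.
Total: 16 matched + 2 padded = 18 rows.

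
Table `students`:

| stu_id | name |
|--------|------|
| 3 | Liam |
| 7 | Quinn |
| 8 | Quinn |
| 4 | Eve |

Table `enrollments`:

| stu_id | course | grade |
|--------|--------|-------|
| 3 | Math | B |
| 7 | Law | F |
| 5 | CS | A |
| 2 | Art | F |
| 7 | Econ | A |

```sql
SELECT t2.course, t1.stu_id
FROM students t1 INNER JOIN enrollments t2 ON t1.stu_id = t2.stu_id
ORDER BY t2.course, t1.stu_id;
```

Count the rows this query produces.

3

INNER JOIN keeps only pairs where the ON condition holds.
Matching on t1.stu_id = t2.stu_id.
Matched pairs: 3.
Total: 3 rows.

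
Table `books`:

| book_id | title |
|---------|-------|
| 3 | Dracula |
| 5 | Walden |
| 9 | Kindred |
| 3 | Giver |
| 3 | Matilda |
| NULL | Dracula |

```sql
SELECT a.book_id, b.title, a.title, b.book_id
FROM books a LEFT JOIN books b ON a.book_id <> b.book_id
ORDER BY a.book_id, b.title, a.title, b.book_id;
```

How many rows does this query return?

LEFT JOIN keeps every row from `books a`; unmatched rows get NULL for `books b`'s columns.
Matching on a.book_id <> b.book_id. A NULL in a compared column never satisfies the condition.
- book_id=3: 2 matching b row(s), so 2 row(s) emitted.
- book_id=5: 4 matching b row(s), so 4 row(s) emitted.
- book_id=9: 4 matching b row(s), so 4 row(s) emitted.
- book_id=3: 2 matching b row(s), so 2 row(s) emitted.
- book_id=3: 2 matching b row(s), so 2 row(s) emitted.
- book_id=NULL: no b row matches, row kept with b columns NULL.
Total: 14 matched + 1 padded = 15 rows.

15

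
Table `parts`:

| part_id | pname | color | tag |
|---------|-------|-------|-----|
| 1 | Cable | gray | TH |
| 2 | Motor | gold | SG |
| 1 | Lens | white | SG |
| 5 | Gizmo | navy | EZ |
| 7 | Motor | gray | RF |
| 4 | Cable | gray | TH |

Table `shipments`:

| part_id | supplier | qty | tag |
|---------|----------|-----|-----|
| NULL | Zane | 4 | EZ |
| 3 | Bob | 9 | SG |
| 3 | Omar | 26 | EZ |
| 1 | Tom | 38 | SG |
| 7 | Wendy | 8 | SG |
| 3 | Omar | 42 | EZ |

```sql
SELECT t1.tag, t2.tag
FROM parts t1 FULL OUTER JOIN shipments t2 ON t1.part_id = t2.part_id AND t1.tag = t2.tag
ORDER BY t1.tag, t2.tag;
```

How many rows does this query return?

11

FULL OUTER JOIN keeps every row from both sides; unmatched rows get NULL for the other side's columns.
Matching on t1.part_id = t2.part_id AND t1.tag = t2.tag. A NULL in a compared column never satisfies the condition.
- t1 row (part_id=1, tag=TH): no match → kept, t2 columns NULL.
- t1 row (part_id=2, tag=SG): no match → kept, t2 columns NULL.
- t1 row (part_id=1, tag=SG): matches 1 t2 row(s) → 1 output row(s).
- t1 row (part_id=5, tag=EZ): no match → kept, t2 columns NULL.
- t1 row (part_id=7, tag=RF): no match → kept, t2 columns NULL.
- t1 row (part_id=4, tag=TH): no match → kept, t2 columns NULL.
- plus 5 unmatched t2 row(s), each kept with NULL t1 columns.
Total: 1 matched + 10 padded = 11 rows.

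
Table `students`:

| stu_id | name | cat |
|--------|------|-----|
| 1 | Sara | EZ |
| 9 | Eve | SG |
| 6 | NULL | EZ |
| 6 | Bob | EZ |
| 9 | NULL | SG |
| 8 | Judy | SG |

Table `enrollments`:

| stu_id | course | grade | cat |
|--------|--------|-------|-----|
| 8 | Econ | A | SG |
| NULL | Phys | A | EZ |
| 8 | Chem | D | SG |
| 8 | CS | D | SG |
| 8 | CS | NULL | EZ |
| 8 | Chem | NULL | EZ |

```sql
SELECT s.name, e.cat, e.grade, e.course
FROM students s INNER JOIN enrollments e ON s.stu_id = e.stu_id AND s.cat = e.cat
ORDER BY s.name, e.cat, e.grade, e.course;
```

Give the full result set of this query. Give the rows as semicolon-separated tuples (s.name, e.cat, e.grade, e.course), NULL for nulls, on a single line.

(Judy, SG, A, Econ); (Judy, SG, D, CS); (Judy, SG, D, Chem)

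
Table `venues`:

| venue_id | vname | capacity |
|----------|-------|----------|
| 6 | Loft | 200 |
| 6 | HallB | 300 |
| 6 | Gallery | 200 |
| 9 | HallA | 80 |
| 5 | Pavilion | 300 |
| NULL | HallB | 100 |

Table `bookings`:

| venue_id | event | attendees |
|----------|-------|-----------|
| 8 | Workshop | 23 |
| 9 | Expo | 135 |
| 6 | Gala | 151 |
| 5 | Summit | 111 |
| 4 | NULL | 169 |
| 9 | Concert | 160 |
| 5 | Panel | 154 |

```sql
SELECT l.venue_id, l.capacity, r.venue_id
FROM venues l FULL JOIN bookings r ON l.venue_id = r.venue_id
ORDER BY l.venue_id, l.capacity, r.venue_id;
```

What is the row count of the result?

FULL OUTER JOIN keeps every row from both sides; unmatched rows get NULL for the other side's columns.
Matching on l.venue_id = r.venue_id. A NULL in a compared column never satisfies the condition.
Matched pairs: 7; unmatched l rows kept: 1; unmatched r rows kept: 2.
Total: 7 matched + 3 padded = 10 rows.

10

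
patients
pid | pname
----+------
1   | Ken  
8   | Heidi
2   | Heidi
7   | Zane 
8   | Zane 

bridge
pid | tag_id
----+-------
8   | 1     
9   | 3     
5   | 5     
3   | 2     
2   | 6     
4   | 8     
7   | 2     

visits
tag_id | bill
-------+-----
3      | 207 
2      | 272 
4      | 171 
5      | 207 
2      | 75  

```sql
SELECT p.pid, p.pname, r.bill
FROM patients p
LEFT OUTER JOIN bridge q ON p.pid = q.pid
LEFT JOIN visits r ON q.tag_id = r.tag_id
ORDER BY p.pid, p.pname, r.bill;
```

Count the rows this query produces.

6

Joins associate left-to-right: patients LEFT JOIN bridge on pid gives 5 intermediate row(s).
Then LEFT JOIN `visits r` on tag_id: each of those 5 rows is kept; rows whose q.tag_id has no match in r get NULL for r's columns.
Result: 6 row(s).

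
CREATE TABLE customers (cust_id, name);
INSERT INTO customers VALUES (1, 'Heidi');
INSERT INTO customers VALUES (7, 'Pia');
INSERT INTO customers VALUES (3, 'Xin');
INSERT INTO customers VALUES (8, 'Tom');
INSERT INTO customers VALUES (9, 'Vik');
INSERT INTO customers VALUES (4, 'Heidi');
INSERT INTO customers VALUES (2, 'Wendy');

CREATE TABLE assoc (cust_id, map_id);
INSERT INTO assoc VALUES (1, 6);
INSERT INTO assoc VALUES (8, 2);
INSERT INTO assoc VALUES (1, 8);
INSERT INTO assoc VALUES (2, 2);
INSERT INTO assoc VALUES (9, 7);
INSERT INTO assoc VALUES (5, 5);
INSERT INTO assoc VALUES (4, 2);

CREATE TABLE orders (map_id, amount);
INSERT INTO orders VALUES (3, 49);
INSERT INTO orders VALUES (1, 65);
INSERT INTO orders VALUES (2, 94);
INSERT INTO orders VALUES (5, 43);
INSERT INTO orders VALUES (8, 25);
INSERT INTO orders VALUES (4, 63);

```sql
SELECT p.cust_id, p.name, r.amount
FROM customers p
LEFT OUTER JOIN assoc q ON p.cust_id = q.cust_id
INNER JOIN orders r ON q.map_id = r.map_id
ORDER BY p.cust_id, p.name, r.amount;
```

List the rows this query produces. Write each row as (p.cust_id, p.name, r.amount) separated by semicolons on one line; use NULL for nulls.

Step 1 — p LEFT JOIN q on cust_id → 8 row(s).
Then INNER JOIN `orders r` on map_id: keep only rows whose q.map_id appears in r.

(1, Heidi, 25); (2, Wendy, 94); (4, Heidi, 94); (8, Tom, 94)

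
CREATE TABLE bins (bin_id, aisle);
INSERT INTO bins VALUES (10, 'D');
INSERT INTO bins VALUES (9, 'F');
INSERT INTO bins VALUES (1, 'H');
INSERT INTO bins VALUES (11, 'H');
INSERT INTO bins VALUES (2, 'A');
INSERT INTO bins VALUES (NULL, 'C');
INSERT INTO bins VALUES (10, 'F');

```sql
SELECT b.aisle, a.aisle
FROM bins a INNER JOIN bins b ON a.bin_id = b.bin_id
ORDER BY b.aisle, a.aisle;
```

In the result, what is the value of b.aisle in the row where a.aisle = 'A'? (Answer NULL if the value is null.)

A

INNER JOIN keeps only pairs where the ON condition holds.
Matching on a.bin_id = b.bin_id. A NULL in a compared column never satisfies the condition.
Matched pairs: 8.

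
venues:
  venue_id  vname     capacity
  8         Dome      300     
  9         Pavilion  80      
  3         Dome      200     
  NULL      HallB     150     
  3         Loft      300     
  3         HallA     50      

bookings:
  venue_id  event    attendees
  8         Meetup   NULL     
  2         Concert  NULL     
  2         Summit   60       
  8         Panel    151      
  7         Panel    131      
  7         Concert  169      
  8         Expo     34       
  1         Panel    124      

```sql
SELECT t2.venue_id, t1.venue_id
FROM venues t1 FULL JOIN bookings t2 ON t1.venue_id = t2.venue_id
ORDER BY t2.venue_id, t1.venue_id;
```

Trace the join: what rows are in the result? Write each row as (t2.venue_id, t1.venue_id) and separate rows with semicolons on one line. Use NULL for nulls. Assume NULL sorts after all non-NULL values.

(1, NULL); (2, NULL); (2, NULL); (7, NULL); (7, NULL); (8, 8); (8, 8); (8, 8); (NULL, 3); (NULL, 3); (NULL, 3); (NULL, 9); (NULL, NULL)

FULL OUTER JOIN keeps every row from both sides; unmatched rows get NULL for the other side's columns.
Matching on t1.venue_id = t2.venue_id. A NULL in a compared column never satisfies the condition.
- t1 (venue_id=8) pairs with 3 row(s) of t2.
- t1 (venue_id=9) has no partner → padded with NULL.
- t1 (venue_id=3) has no partner → padded with NULL.
- t1 (venue_id=NULL) has no partner → padded with NULL.
- t1 (venue_id=3) has no partner → padded with NULL.
- t1 (venue_id=3) has no partner → padded with NULL.
- 5 t2 row(s) had no t1 match → kept, t1 columns NULL.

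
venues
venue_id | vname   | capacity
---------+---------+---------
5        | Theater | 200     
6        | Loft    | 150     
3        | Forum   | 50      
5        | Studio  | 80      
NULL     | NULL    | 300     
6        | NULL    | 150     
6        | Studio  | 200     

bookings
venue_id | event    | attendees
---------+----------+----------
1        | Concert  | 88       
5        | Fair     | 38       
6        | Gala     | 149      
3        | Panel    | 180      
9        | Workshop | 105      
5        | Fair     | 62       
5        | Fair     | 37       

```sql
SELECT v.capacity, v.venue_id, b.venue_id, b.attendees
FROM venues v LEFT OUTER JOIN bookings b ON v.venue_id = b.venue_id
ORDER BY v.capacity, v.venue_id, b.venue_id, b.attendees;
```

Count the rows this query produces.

LEFT JOIN keeps every row from `venues`; unmatched rows get NULL for `bookings`'s columns.
Matching on v.venue_id = b.venue_id. A NULL in a compared column never satisfies the condition.
Matched pairs: 10; unmatched v rows kept: 1.
Total: 10 matched + 1 padded = 11 rows.

11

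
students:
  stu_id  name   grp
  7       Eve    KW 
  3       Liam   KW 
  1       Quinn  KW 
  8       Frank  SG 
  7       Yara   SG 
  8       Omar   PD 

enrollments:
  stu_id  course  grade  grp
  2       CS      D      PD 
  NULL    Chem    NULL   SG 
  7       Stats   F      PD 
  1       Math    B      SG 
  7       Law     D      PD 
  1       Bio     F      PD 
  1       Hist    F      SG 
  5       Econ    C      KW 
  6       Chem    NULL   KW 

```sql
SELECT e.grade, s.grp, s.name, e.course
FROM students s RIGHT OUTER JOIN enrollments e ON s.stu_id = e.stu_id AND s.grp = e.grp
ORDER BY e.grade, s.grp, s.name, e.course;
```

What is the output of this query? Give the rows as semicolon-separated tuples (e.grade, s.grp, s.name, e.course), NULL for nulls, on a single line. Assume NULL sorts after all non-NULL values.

(B, NULL, NULL, Math); (C, NULL, NULL, Econ); (D, NULL, NULL, CS); (D, NULL, NULL, Law); (F, NULL, NULL, Bio); (F, NULL, NULL, Hist); (F, NULL, NULL, Stats); (NULL, NULL, NULL, Chem); (NULL, NULL, NULL, Chem)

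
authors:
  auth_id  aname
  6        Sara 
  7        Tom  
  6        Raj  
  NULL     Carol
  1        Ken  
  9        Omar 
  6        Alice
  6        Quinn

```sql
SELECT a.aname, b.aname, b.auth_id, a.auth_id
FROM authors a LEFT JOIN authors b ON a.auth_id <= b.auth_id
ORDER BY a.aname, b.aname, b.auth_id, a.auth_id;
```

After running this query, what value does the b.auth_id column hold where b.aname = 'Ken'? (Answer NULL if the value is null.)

1

LEFT JOIN keeps every row from `authors a`; unmatched rows get NULL for `authors b`'s columns.
Matching on a.auth_id <= b.auth_id. A NULL in a compared column never satisfies the condition.
- a[0] auth_id=6 → 6 match(es) in b → 6 row(s).
- a[1] auth_id=7 → 2 match(es) in b → 2 row(s).
- a[2] auth_id=6 → 6 match(es) in b → 6 row(s).
- a[3] auth_id=NULL → no match; kept with NULLs on the b side.
- a[4] auth_id=1 → 7 match(es) in b → 7 row(s).
- a[5] auth_id=9 → 1 match(es) in b → 1 row(s).
- a[6] auth_id=6 → 6 match(es) in b → 6 row(s).
- a[7] auth_id=6 → 6 match(es) in b → 6 row(s).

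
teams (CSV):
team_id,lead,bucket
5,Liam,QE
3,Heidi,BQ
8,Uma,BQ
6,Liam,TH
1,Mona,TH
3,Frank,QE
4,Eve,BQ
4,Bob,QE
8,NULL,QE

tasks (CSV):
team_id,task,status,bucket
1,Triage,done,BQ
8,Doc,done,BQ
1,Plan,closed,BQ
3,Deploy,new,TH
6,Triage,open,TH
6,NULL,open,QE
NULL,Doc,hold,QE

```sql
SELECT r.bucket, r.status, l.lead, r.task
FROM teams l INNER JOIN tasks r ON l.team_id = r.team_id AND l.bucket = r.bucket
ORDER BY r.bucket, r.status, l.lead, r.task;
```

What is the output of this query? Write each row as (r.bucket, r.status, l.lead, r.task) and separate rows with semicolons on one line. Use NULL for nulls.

(BQ, done, Uma, Doc); (TH, open, Liam, Triage)

INNER JOIN keeps only pairs where the ON condition holds.
Matching on l.team_id = r.team_id AND l.bucket = r.bucket. A NULL in a compared column never satisfies the condition.
Matched pairs: 2.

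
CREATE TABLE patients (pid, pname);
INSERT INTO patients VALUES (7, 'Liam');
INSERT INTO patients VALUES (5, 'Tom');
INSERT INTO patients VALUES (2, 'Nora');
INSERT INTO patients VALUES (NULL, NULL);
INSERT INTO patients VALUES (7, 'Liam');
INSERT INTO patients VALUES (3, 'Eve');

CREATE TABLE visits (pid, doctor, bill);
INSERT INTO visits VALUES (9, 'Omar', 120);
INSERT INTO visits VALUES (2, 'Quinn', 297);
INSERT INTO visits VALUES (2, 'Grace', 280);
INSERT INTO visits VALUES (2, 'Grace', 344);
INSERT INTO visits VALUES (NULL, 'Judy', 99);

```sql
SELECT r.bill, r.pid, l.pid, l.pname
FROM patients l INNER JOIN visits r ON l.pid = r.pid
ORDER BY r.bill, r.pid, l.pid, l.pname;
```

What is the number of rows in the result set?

INNER JOIN keeps only pairs where the ON condition holds.
Matching on l.pid = r.pid. A NULL in a compared column never satisfies the condition.
- pid=7: no matching r row, dropped.
- pid=5: no matching r row, dropped.
- pid=2: 3 matching r row(s), so 3 row(s) emitted.
- pid=NULL: no matching r row, dropped.
- pid=7: no matching r row, dropped.
- pid=3: no matching r row, dropped.
Total: 3 rows.

3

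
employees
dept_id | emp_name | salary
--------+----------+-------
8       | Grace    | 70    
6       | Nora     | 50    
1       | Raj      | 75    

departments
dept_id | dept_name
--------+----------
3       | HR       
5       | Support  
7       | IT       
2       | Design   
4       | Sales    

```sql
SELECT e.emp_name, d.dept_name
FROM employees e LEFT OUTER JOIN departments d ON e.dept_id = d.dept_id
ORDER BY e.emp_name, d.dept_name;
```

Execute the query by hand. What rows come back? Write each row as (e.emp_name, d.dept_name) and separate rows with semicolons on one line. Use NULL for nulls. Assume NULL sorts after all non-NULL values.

LEFT JOIN keeps every row from `employees`; unmatched rows get NULL for `departments`'s columns.
Matching on e.dept_id = d.dept_id.
- dept_id=8: no d row matches, row kept with d columns NULL.
- dept_id=6: no d row matches, row kept with d columns NULL.
- dept_id=1: no d row matches, row kept with d columns NULL.
After projecting and ordering:
e.emp_name | d.dept_name
Grace | NULL
Nora | NULL
Raj | NULL

(Grace, NULL); (Nora, NULL); (Raj, NULL)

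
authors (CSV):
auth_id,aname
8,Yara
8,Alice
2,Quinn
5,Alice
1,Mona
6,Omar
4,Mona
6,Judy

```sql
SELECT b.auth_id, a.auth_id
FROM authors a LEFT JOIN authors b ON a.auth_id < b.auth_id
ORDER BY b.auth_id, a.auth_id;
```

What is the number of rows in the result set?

28

LEFT JOIN keeps every row from `authors a`; unmatched rows get NULL for `authors b`'s columns.
Matching on a.auth_id < b.auth_id.
- a row (auth_id=8): no match → kept, b columns NULL.
- a row (auth_id=8): no match → kept, b columns NULL.
- a row (auth_id=2): matches 6 b row(s) → 6 output row(s).
- a row (auth_id=5): matches 4 b row(s) → 4 output row(s).
- a row (auth_id=1): matches 7 b row(s) → 7 output row(s).
- a row (auth_id=6): matches 2 b row(s) → 2 output row(s).
- a row (auth_id=4): matches 5 b row(s) → 5 output row(s).
- a row (auth_id=6): matches 2 b row(s) → 2 output row(s).
Total: 26 matched + 2 padded = 28 rows.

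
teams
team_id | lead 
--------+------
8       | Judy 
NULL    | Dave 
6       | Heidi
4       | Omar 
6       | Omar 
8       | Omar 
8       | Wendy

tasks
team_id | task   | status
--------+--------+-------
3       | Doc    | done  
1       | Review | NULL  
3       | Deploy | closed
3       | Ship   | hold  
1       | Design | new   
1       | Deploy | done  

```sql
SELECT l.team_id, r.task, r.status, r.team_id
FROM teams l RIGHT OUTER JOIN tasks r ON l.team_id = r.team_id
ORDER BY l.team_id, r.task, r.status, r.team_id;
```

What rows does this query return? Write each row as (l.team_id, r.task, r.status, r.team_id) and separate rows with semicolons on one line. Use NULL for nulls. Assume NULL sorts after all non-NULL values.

RIGHT JOIN keeps every row from `tasks`; unmatched rows get NULL for `teams`'s columns.
Matching on l.team_id = r.team_id. A NULL in a compared column never satisfies the condition.
Matched pairs: 0; unmatched r rows kept: 6.

(NULL, Deploy, closed, 3); (NULL, Deploy, done, 1); (NULL, Design, new, 1); (NULL, Doc, done, 3); (NULL, Review, NULL, 1); (NULL, Ship, hold, 3)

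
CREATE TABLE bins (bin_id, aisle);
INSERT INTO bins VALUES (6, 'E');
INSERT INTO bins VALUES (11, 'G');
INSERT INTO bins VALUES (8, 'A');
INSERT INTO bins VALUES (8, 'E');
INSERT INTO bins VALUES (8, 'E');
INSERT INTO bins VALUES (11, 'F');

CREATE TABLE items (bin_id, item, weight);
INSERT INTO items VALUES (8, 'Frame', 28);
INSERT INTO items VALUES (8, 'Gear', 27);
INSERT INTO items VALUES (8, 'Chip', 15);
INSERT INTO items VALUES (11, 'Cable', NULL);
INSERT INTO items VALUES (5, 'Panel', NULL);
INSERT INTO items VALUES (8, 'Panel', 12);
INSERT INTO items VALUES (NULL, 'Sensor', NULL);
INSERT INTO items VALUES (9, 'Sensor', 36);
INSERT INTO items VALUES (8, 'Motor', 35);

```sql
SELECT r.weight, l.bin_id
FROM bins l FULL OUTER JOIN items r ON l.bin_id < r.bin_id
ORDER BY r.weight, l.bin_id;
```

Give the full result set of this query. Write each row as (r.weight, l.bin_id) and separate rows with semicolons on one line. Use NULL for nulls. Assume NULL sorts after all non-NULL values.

(12, 6); (15, 6); (27, 6); (28, 6); (35, 6); (36, 6); (36, 8); (36, 8); (36, 8); (NULL, 6); (NULL, 8); (NULL, 8); (NULL, 8); (NULL, 11); (NULL, 11); (NULL, NULL); (NULL, NULL)

FULL OUTER JOIN keeps every row from both sides; unmatched rows get NULL for the other side's columns.
Matching on l.bin_id < r.bin_id. A NULL in a compared column never satisfies the condition.
Matched pairs: 13; unmatched l rows kept: 2; unmatched r rows kept: 2.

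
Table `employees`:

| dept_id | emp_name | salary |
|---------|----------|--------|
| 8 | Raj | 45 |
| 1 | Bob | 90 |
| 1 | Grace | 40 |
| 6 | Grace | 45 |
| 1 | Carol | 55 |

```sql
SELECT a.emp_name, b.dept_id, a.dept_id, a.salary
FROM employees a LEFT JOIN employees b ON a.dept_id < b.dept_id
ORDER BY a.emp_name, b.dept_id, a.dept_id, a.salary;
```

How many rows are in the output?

LEFT JOIN keeps every row from `employees a`; unmatched rows get NULL for `employees b`'s columns.
Matching on a.dept_id < b.dept_id.
- a[0] dept_id=8 → no match; kept with NULLs on the b side.
- a[1] dept_id=1 → 2 match(es) in b → 2 row(s).
- a[2] dept_id=1 → 2 match(es) in b → 2 row(s).
- a[3] dept_id=6 → 1 match(es) in b → 1 row(s).
- a[4] dept_id=1 → 2 match(es) in b → 2 row(s).
Total: 7 matched + 1 padded = 8 rows.

8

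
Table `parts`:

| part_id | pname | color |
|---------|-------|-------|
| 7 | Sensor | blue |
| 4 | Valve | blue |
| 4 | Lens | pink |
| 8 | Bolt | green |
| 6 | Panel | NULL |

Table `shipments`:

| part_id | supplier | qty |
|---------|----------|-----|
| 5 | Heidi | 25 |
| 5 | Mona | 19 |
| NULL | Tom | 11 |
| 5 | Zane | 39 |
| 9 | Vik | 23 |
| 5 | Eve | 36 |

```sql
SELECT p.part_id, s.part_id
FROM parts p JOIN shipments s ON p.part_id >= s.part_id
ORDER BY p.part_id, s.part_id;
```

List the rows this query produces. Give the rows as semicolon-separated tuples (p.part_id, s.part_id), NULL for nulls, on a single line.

INNER JOIN keeps only pairs where the ON condition holds.
Matching on p.part_id >= s.part_id. A NULL in a compared column never satisfies the condition.
- p (part_id=7) pairs with 4 row(s) of s.
- p (part_id=4) has no partner → excluded.
- p (part_id=4) has no partner → excluded.
- p (part_id=8) pairs with 4 row(s) of s.
- p (part_id=6) pairs with 4 row(s) of s.

(6, 5); (6, 5); (6, 5); (6, 5); (7, 5); (7, 5); (7, 5); (7, 5); (8, 5); (8, 5); (8, 5); (8, 5)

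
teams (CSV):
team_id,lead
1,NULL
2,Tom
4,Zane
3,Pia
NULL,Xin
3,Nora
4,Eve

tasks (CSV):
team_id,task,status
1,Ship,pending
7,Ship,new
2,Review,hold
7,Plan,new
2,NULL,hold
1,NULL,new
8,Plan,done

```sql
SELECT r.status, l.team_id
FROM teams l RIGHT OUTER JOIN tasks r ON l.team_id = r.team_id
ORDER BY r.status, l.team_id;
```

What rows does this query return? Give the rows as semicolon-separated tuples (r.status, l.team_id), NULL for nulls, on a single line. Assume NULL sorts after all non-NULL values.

RIGHT JOIN keeps every row from `tasks`; unmatched rows get NULL for `teams`'s columns.
Matching on l.team_id = r.team_id. A NULL in a compared column never satisfies the condition.
- l[0] team_id=1 → 2 match(es) in r → 2 row(s).
- l[1] team_id=2 → 2 match(es) in r → 2 row(s).
- l[2] team_id=4 → no match.
- l[3] team_id=3 → no match.
- l[4] team_id=NULL → no match.
- l[5] team_id=3 → no match.
- l[6] team_id=4 → no match.
- plus 3 unmatched r row(s), each kept with NULL l columns.
After projecting and ordering:
r.status | l.team_id
done | NULL
hold | 2
hold | 2
new | 1
new | NULL
new | NULL
pending | 1

(done, NULL); (hold, 2); (hold, 2); (new, 1); (new, NULL); (new, NULL); (pending, 1)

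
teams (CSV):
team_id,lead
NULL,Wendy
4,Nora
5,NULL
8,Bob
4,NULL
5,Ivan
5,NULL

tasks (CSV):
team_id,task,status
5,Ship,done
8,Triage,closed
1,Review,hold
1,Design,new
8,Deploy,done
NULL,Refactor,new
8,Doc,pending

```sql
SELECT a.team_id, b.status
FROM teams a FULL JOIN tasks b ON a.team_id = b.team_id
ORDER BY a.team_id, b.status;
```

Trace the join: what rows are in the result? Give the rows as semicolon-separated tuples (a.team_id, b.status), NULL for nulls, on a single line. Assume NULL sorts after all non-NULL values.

(4, NULL); (4, NULL); (5, done); (5, done); (5, done); (8, closed); (8, done); (8, pending); (NULL, hold); (NULL, new); (NULL, new); (NULL, NULL)

FULL OUTER JOIN keeps every row from both sides; unmatched rows get NULL for the other side's columns.
Matching on a.team_id = b.team_id. A NULL in a compared column never satisfies the condition.
- a[0] team_id=NULL → no match; kept with NULLs on the b side.
- a[1] team_id=4 → no match; kept with NULLs on the b side.
- a[2] team_id=5 → 1 match(es) in b → 1 row(s).
- a[3] team_id=8 → 3 match(es) in b → 3 row(s).
- a[4] team_id=4 → no match; kept with NULLs on the b side.
- a[5] team_id=5 → 1 match(es) in b → 1 row(s).
- a[6] team_id=5 → 1 match(es) in b → 1 row(s).
- 3 row(s) from b found no a partner → padded with NULL.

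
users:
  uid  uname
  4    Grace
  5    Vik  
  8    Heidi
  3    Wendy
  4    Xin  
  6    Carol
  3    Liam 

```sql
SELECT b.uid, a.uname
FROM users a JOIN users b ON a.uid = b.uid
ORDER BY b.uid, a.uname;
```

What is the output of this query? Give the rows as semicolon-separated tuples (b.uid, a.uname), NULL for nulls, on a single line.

(3, Liam); (3, Liam); (3, Wendy); (3, Wendy); (4, Grace); (4, Grace); (4, Xin); (4, Xin); (5, Vik); (6, Carol); (8, Heidi)

INNER JOIN keeps only pairs where the ON condition holds.
Matching on a.uid = b.uid.
Matched pairs: 11.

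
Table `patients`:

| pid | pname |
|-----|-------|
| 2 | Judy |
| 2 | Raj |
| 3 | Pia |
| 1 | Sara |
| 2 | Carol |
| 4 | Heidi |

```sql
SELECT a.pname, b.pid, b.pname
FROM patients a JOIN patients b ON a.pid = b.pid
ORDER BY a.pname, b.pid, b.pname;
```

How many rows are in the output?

12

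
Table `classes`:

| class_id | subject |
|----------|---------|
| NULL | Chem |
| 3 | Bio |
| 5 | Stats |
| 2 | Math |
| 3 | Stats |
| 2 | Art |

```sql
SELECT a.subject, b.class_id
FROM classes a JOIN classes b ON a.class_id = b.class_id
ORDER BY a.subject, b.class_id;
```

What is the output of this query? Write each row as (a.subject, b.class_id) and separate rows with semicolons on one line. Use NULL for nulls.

INNER JOIN keeps only pairs where the ON condition holds.
Matching on a.class_id = b.class_id. A NULL in a compared column never satisfies the condition.
- class_id=NULL: no matching b row, dropped.
- class_id=3: 2 matching b row(s), so 2 row(s) emitted.
- class_id=5: 1 matching b row(s), so 1 row(s) emitted.
- class_id=2: 2 matching b row(s), so 2 row(s) emitted.
- class_id=3: 2 matching b row(s), so 2 row(s) emitted.
- class_id=2: 2 matching b row(s), so 2 row(s) emitted.
After projecting and ordering:
a.subject | b.class_id
Art | 2
Art | 2
Bio | 3
Bio | 3
Math | 2
Math | 2
Stats | 3
Stats | 3
Stats | 5

(Art, 2); (Art, 2); (Bio, 3); (Bio, 3); (Math, 2); (Math, 2); (Stats, 3); (Stats, 3); (Stats, 5)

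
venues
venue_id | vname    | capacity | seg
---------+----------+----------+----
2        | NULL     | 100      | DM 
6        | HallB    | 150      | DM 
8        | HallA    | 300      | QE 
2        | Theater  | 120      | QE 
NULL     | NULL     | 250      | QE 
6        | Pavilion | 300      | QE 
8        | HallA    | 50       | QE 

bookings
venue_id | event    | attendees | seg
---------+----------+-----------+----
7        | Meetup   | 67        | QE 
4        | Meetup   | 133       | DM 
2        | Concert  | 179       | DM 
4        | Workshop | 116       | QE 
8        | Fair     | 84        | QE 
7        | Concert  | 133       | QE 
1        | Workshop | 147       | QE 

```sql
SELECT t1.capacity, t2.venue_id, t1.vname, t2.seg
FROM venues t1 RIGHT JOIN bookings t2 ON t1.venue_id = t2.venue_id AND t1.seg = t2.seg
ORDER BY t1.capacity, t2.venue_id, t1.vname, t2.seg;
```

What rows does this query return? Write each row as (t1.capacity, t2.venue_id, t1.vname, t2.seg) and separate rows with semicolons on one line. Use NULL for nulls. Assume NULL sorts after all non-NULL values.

RIGHT JOIN keeps every row from `bookings`; unmatched rows get NULL for `venues`'s columns.
Matching on t1.venue_id = t2.venue_id AND t1.seg = t2.seg. A NULL in a compared column never satisfies the condition.
Matched pairs: 3; unmatched t2 rows kept: 5.

(50, 8, HallA, QE); (100, 2, NULL, DM); (300, 8, HallA, QE); (NULL, 1, NULL, QE); (NULL, 4, NULL, DM); (NULL, 4, NULL, QE); (NULL, 7, NULL, QE); (NULL, 7, NULL, QE)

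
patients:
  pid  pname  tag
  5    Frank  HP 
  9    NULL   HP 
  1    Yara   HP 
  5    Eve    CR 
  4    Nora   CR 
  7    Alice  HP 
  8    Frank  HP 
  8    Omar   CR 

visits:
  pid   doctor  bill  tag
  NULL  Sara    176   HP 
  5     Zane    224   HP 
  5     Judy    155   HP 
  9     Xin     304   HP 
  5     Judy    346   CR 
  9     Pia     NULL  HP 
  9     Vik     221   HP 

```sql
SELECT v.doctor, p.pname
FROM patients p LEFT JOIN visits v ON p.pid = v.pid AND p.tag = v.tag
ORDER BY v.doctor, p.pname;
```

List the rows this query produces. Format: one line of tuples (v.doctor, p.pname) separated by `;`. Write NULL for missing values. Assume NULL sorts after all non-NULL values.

(Judy, Eve); (Judy, Frank); (Pia, NULL); (Vik, NULL); (Xin, NULL); (Zane, Frank); (NULL, Alice); (NULL, Frank); (NULL, Nora); (NULL, Omar); (NULL, Yara)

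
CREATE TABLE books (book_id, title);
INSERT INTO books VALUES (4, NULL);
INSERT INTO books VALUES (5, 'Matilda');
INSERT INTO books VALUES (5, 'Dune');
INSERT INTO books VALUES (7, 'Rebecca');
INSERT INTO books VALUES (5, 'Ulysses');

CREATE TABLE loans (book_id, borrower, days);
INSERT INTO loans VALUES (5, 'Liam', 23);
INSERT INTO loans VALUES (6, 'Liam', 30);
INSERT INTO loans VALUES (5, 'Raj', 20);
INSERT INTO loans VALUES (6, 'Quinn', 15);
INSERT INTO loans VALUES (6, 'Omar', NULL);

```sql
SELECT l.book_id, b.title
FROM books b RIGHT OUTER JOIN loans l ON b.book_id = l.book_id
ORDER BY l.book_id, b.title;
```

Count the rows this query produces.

RIGHT JOIN keeps every row from `loans`; unmatched rows get NULL for `books`'s columns.
Matching on b.book_id = l.book_id.
- book_id=4: no matching l row.
- book_id=5: 2 matching l row(s), so 2 row(s) emitted.
- book_id=5: 2 matching l row(s), so 2 row(s) emitted.
- book_id=7: no matching l row.
- book_id=5: 2 matching l row(s), so 2 row(s) emitted.
- plus 3 unmatched l row(s), each kept with NULL b columns.
Total: 6 matched + 3 padded = 9 rows.

9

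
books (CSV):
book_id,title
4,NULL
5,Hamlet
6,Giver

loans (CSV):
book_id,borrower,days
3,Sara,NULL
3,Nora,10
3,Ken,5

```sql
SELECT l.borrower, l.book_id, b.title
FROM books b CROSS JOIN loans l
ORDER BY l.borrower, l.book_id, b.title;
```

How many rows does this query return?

CROSS JOIN pairs every row of `books` with every row of `loans`: 3 × 3 = 9 rows.

9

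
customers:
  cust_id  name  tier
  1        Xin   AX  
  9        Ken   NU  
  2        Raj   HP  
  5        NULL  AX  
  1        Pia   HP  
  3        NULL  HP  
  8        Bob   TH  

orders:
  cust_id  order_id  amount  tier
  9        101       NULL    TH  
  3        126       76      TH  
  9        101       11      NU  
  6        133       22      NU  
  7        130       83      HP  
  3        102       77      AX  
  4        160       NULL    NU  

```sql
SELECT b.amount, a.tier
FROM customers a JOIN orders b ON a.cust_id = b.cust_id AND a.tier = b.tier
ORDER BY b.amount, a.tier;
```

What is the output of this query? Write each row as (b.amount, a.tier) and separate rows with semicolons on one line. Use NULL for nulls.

INNER JOIN keeps only pairs where the ON condition holds.
Matching on a.cust_id = b.cust_id AND a.tier = b.tier.
- a (cust_id=1, tier=AX) has no partner → excluded.
- a (cust_id=9, tier=NU) pairs with 1 row(s) of b.
- a (cust_id=2, tier=HP) has no partner → excluded.
- a (cust_id=5, tier=AX) has no partner → excluded.
- a (cust_id=1, tier=HP) has no partner → excluded.
- a (cust_id=3, tier=HP) has no partner → excluded.
- a (cust_id=8, tier=TH) has no partner → excluded.
After projecting and ordering:
b.amount | a.tier
11 | NU

(11, NU)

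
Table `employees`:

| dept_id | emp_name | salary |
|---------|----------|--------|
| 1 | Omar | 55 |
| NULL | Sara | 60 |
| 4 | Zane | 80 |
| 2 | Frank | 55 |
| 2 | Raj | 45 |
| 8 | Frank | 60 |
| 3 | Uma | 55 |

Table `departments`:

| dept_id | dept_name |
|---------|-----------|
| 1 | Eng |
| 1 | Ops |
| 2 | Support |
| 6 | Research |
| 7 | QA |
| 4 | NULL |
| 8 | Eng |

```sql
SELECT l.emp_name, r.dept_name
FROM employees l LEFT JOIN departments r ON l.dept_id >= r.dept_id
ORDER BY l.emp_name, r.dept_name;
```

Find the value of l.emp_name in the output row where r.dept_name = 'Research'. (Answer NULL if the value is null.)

Frank

LEFT JOIN keeps every row from `employees`; unmatched rows get NULL for `departments`'s columns.
Matching on l.dept_id >= r.dept_id. A NULL in a compared column never satisfies the condition.
- l[0] dept_id=1 → 2 match(es) in r → 2 row(s).
- l[1] dept_id=NULL → no match; kept with NULLs on the r side.
- l[2] dept_id=4 → 4 match(es) in r → 4 row(s).
- l[3] dept_id=2 → 3 match(es) in r → 3 row(s).
- l[4] dept_id=2 → 3 match(es) in r → 3 row(s).
- l[5] dept_id=8 → 7 match(es) in r → 7 row(s).
- l[6] dept_id=3 → 3 match(es) in r → 3 row(s).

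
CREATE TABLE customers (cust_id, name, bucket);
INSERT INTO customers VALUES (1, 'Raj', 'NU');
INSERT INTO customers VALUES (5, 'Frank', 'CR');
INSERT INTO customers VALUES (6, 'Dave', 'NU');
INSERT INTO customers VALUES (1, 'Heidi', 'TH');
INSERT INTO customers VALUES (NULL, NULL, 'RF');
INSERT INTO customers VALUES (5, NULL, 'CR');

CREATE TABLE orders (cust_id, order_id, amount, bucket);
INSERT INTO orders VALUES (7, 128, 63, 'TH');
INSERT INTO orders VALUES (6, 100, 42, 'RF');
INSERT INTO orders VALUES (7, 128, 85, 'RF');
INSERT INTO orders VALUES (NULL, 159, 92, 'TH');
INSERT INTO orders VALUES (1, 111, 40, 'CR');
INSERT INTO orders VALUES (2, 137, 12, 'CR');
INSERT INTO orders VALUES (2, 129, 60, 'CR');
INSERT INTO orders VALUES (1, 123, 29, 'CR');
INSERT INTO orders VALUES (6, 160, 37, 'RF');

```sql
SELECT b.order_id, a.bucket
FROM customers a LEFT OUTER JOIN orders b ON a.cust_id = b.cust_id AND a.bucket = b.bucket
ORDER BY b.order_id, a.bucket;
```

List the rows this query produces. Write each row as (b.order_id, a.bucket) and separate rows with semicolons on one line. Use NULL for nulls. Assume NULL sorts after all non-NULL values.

(NULL, CR); (NULL, CR); (NULL, NU); (NULL, NU); (NULL, RF); (NULL, TH)

LEFT JOIN keeps every row from `customers`; unmatched rows get NULL for `orders`'s columns.
Matching on a.cust_id = b.cust_id AND a.bucket = b.bucket. A NULL in a compared column never satisfies the condition.
Matched pairs: 0; unmatched a rows kept: 6.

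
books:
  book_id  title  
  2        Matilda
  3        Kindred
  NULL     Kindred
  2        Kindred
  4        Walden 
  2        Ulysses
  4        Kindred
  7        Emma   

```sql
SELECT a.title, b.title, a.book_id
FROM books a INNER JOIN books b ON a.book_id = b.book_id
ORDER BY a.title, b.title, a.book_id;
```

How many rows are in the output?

15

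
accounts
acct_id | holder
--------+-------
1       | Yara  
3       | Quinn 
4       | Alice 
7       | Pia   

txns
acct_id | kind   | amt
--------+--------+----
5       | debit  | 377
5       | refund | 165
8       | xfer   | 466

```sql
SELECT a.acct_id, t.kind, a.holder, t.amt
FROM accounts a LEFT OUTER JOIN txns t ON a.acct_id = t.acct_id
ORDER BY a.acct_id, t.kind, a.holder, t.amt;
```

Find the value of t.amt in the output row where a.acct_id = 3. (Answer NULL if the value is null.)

LEFT JOIN keeps every row from `accounts`; unmatched rows get NULL for `txns`'s columns.
Matching on a.acct_id = t.acct_id.
- a[0] acct_id=1 → no match; kept with NULLs on the t side.
- a[1] acct_id=3 → no match; kept with NULLs on the t side.
- a[2] acct_id=4 → no match; kept with NULLs on the t side.
- a[3] acct_id=7 → no match; kept with NULLs on the t side.

NULL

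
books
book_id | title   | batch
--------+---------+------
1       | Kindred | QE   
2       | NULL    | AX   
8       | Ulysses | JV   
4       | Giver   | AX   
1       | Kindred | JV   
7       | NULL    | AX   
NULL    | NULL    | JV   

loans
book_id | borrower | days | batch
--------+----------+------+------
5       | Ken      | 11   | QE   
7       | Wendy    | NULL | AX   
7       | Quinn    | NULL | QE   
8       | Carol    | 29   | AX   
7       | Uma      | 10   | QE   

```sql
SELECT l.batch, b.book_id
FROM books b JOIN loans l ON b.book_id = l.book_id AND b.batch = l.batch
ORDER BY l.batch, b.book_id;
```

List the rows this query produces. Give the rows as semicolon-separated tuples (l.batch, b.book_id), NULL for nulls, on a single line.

INNER JOIN keeps only pairs where the ON condition holds.
Matching on b.book_id = l.book_id AND b.batch = l.batch. A NULL in a compared column never satisfies the condition.
Matched pairs: 1.

(AX, 7)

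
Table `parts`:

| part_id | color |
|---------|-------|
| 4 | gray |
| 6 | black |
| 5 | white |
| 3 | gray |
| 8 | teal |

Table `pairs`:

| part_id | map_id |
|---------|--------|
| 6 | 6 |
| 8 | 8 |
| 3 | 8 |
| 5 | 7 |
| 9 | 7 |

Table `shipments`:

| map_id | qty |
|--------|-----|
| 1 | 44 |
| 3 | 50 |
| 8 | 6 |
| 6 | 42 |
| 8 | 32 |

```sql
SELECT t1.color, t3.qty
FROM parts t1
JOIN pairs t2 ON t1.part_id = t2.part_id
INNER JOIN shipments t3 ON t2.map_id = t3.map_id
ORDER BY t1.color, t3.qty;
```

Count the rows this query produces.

Evaluate left to right. First `parts t1 INNER JOIN pairs t2` on part_id: 4 row(s).
Then INNER JOIN `shipments t3` on map_id: keep only rows whose t2.map_id appears in t3.
Result: 5 row(s).

5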